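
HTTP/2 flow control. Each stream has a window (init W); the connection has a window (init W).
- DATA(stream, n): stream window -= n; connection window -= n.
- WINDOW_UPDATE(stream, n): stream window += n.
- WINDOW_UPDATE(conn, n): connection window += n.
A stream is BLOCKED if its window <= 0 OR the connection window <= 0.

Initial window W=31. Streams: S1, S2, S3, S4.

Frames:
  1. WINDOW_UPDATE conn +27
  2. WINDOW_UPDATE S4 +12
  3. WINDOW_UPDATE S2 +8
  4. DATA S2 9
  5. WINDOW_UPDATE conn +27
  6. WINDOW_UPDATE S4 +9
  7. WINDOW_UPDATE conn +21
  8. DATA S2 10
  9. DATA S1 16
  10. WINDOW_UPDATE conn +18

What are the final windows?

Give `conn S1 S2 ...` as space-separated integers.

Answer: 89 15 20 31 52

Derivation:
Op 1: conn=58 S1=31 S2=31 S3=31 S4=31 blocked=[]
Op 2: conn=58 S1=31 S2=31 S3=31 S4=43 blocked=[]
Op 3: conn=58 S1=31 S2=39 S3=31 S4=43 blocked=[]
Op 4: conn=49 S1=31 S2=30 S3=31 S4=43 blocked=[]
Op 5: conn=76 S1=31 S2=30 S3=31 S4=43 blocked=[]
Op 6: conn=76 S1=31 S2=30 S3=31 S4=52 blocked=[]
Op 7: conn=97 S1=31 S2=30 S3=31 S4=52 blocked=[]
Op 8: conn=87 S1=31 S2=20 S3=31 S4=52 blocked=[]
Op 9: conn=71 S1=15 S2=20 S3=31 S4=52 blocked=[]
Op 10: conn=89 S1=15 S2=20 S3=31 S4=52 blocked=[]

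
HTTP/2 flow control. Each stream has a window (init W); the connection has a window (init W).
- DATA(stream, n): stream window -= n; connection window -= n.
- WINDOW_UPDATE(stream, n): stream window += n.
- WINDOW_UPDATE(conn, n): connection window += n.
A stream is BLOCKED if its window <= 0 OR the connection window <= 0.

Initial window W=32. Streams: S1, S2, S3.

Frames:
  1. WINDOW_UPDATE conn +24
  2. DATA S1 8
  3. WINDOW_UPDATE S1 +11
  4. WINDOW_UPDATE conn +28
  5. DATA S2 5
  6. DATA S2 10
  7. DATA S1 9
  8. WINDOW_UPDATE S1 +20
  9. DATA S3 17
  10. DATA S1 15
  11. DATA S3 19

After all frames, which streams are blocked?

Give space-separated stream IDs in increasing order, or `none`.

Answer: S3

Derivation:
Op 1: conn=56 S1=32 S2=32 S3=32 blocked=[]
Op 2: conn=48 S1=24 S2=32 S3=32 blocked=[]
Op 3: conn=48 S1=35 S2=32 S3=32 blocked=[]
Op 4: conn=76 S1=35 S2=32 S3=32 blocked=[]
Op 5: conn=71 S1=35 S2=27 S3=32 blocked=[]
Op 6: conn=61 S1=35 S2=17 S3=32 blocked=[]
Op 7: conn=52 S1=26 S2=17 S3=32 blocked=[]
Op 8: conn=52 S1=46 S2=17 S3=32 blocked=[]
Op 9: conn=35 S1=46 S2=17 S3=15 blocked=[]
Op 10: conn=20 S1=31 S2=17 S3=15 blocked=[]
Op 11: conn=1 S1=31 S2=17 S3=-4 blocked=[3]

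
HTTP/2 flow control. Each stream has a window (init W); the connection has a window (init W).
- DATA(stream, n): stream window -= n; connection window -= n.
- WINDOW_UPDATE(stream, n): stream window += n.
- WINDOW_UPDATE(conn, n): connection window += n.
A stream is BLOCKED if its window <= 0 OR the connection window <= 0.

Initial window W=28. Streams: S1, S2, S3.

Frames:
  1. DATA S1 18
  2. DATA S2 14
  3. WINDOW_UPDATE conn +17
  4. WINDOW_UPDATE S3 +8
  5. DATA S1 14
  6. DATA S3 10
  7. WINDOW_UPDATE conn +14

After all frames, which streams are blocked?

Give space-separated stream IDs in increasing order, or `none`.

Answer: S1

Derivation:
Op 1: conn=10 S1=10 S2=28 S3=28 blocked=[]
Op 2: conn=-4 S1=10 S2=14 S3=28 blocked=[1, 2, 3]
Op 3: conn=13 S1=10 S2=14 S3=28 blocked=[]
Op 4: conn=13 S1=10 S2=14 S3=36 blocked=[]
Op 5: conn=-1 S1=-4 S2=14 S3=36 blocked=[1, 2, 3]
Op 6: conn=-11 S1=-4 S2=14 S3=26 blocked=[1, 2, 3]
Op 7: conn=3 S1=-4 S2=14 S3=26 blocked=[1]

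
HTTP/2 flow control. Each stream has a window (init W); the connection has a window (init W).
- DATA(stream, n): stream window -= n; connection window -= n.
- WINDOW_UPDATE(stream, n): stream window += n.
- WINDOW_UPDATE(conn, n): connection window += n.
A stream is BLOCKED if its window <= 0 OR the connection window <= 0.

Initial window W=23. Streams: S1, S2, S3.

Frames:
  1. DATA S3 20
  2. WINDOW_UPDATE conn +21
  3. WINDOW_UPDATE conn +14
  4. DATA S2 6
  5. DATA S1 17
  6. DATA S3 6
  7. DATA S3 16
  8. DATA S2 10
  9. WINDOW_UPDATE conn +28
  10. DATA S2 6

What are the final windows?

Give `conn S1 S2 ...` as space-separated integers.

Op 1: conn=3 S1=23 S2=23 S3=3 blocked=[]
Op 2: conn=24 S1=23 S2=23 S3=3 blocked=[]
Op 3: conn=38 S1=23 S2=23 S3=3 blocked=[]
Op 4: conn=32 S1=23 S2=17 S3=3 blocked=[]
Op 5: conn=15 S1=6 S2=17 S3=3 blocked=[]
Op 6: conn=9 S1=6 S2=17 S3=-3 blocked=[3]
Op 7: conn=-7 S1=6 S2=17 S3=-19 blocked=[1, 2, 3]
Op 8: conn=-17 S1=6 S2=7 S3=-19 blocked=[1, 2, 3]
Op 9: conn=11 S1=6 S2=7 S3=-19 blocked=[3]
Op 10: conn=5 S1=6 S2=1 S3=-19 blocked=[3]

Answer: 5 6 1 -19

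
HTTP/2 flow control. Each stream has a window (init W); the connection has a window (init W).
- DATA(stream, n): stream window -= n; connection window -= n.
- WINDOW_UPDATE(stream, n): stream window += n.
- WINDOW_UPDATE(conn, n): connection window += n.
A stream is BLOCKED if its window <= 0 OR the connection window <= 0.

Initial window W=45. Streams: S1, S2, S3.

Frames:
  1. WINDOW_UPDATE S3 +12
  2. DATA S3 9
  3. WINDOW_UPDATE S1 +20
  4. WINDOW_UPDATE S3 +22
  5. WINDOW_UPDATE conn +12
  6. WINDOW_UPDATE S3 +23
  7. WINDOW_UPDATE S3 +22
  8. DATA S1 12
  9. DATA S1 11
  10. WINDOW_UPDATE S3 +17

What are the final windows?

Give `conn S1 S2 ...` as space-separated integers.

Op 1: conn=45 S1=45 S2=45 S3=57 blocked=[]
Op 2: conn=36 S1=45 S2=45 S3=48 blocked=[]
Op 3: conn=36 S1=65 S2=45 S3=48 blocked=[]
Op 4: conn=36 S1=65 S2=45 S3=70 blocked=[]
Op 5: conn=48 S1=65 S2=45 S3=70 blocked=[]
Op 6: conn=48 S1=65 S2=45 S3=93 blocked=[]
Op 7: conn=48 S1=65 S2=45 S3=115 blocked=[]
Op 8: conn=36 S1=53 S2=45 S3=115 blocked=[]
Op 9: conn=25 S1=42 S2=45 S3=115 blocked=[]
Op 10: conn=25 S1=42 S2=45 S3=132 blocked=[]

Answer: 25 42 45 132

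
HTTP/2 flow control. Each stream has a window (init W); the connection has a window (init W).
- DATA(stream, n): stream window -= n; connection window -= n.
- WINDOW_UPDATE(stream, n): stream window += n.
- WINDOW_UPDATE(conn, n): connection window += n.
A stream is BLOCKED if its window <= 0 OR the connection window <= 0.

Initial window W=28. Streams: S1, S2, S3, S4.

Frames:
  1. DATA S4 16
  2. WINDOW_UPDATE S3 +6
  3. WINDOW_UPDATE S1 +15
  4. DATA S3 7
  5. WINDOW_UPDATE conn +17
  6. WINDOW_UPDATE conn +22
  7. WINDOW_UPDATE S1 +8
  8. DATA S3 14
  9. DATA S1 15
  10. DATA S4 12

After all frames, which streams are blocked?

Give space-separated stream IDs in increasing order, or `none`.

Op 1: conn=12 S1=28 S2=28 S3=28 S4=12 blocked=[]
Op 2: conn=12 S1=28 S2=28 S3=34 S4=12 blocked=[]
Op 3: conn=12 S1=43 S2=28 S3=34 S4=12 blocked=[]
Op 4: conn=5 S1=43 S2=28 S3=27 S4=12 blocked=[]
Op 5: conn=22 S1=43 S2=28 S3=27 S4=12 blocked=[]
Op 6: conn=44 S1=43 S2=28 S3=27 S4=12 blocked=[]
Op 7: conn=44 S1=51 S2=28 S3=27 S4=12 blocked=[]
Op 8: conn=30 S1=51 S2=28 S3=13 S4=12 blocked=[]
Op 9: conn=15 S1=36 S2=28 S3=13 S4=12 blocked=[]
Op 10: conn=3 S1=36 S2=28 S3=13 S4=0 blocked=[4]

Answer: S4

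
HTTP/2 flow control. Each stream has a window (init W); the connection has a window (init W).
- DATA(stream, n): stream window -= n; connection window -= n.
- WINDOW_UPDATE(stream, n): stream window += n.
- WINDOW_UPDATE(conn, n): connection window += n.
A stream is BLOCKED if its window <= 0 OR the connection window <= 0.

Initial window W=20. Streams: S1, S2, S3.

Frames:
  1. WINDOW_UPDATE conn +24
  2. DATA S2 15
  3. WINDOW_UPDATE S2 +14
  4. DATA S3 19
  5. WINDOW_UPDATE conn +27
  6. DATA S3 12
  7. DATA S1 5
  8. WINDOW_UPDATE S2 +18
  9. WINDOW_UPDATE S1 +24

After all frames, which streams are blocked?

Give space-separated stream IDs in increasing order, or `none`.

Op 1: conn=44 S1=20 S2=20 S3=20 blocked=[]
Op 2: conn=29 S1=20 S2=5 S3=20 blocked=[]
Op 3: conn=29 S1=20 S2=19 S3=20 blocked=[]
Op 4: conn=10 S1=20 S2=19 S3=1 blocked=[]
Op 5: conn=37 S1=20 S2=19 S3=1 blocked=[]
Op 6: conn=25 S1=20 S2=19 S3=-11 blocked=[3]
Op 7: conn=20 S1=15 S2=19 S3=-11 blocked=[3]
Op 8: conn=20 S1=15 S2=37 S3=-11 blocked=[3]
Op 9: conn=20 S1=39 S2=37 S3=-11 blocked=[3]

Answer: S3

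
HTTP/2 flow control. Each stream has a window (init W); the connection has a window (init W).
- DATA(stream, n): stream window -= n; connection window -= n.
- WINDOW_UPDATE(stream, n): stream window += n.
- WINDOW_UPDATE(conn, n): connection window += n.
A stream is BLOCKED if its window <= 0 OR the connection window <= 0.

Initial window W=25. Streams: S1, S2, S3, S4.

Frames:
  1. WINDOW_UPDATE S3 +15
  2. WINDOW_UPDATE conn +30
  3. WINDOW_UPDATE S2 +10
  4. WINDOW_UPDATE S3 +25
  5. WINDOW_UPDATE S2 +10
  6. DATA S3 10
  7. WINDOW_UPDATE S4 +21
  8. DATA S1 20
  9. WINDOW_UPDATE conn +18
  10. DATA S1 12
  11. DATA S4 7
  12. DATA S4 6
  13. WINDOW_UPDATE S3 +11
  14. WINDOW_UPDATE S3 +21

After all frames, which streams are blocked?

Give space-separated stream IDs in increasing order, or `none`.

Op 1: conn=25 S1=25 S2=25 S3=40 S4=25 blocked=[]
Op 2: conn=55 S1=25 S2=25 S3=40 S4=25 blocked=[]
Op 3: conn=55 S1=25 S2=35 S3=40 S4=25 blocked=[]
Op 4: conn=55 S1=25 S2=35 S3=65 S4=25 blocked=[]
Op 5: conn=55 S1=25 S2=45 S3=65 S4=25 blocked=[]
Op 6: conn=45 S1=25 S2=45 S3=55 S4=25 blocked=[]
Op 7: conn=45 S1=25 S2=45 S3=55 S4=46 blocked=[]
Op 8: conn=25 S1=5 S2=45 S3=55 S4=46 blocked=[]
Op 9: conn=43 S1=5 S2=45 S3=55 S4=46 blocked=[]
Op 10: conn=31 S1=-7 S2=45 S3=55 S4=46 blocked=[1]
Op 11: conn=24 S1=-7 S2=45 S3=55 S4=39 blocked=[1]
Op 12: conn=18 S1=-7 S2=45 S3=55 S4=33 blocked=[1]
Op 13: conn=18 S1=-7 S2=45 S3=66 S4=33 blocked=[1]
Op 14: conn=18 S1=-7 S2=45 S3=87 S4=33 blocked=[1]

Answer: S1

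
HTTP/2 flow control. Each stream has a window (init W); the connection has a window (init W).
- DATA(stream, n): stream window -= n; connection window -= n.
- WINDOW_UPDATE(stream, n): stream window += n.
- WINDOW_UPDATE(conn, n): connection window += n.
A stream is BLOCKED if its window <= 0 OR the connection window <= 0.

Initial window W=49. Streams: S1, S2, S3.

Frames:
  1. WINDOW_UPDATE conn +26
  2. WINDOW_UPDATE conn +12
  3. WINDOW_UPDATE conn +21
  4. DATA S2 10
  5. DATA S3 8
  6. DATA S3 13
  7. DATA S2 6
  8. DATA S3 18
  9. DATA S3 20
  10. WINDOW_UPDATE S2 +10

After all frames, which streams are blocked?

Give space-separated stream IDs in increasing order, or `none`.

Answer: S3

Derivation:
Op 1: conn=75 S1=49 S2=49 S3=49 blocked=[]
Op 2: conn=87 S1=49 S2=49 S3=49 blocked=[]
Op 3: conn=108 S1=49 S2=49 S3=49 blocked=[]
Op 4: conn=98 S1=49 S2=39 S3=49 blocked=[]
Op 5: conn=90 S1=49 S2=39 S3=41 blocked=[]
Op 6: conn=77 S1=49 S2=39 S3=28 blocked=[]
Op 7: conn=71 S1=49 S2=33 S3=28 blocked=[]
Op 8: conn=53 S1=49 S2=33 S3=10 blocked=[]
Op 9: conn=33 S1=49 S2=33 S3=-10 blocked=[3]
Op 10: conn=33 S1=49 S2=43 S3=-10 blocked=[3]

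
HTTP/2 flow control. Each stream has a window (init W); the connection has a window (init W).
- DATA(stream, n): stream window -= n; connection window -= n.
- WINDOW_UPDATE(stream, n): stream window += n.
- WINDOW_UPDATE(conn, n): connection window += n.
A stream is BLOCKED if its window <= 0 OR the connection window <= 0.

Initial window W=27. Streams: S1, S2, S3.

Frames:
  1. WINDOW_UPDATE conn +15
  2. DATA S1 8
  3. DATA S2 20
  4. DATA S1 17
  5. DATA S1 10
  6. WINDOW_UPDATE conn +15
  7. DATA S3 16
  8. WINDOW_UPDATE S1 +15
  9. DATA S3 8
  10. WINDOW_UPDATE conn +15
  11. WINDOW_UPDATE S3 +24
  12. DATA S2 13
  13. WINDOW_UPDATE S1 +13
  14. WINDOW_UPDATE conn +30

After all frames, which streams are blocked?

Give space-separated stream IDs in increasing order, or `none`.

Answer: S2

Derivation:
Op 1: conn=42 S1=27 S2=27 S3=27 blocked=[]
Op 2: conn=34 S1=19 S2=27 S3=27 blocked=[]
Op 3: conn=14 S1=19 S2=7 S3=27 blocked=[]
Op 4: conn=-3 S1=2 S2=7 S3=27 blocked=[1, 2, 3]
Op 5: conn=-13 S1=-8 S2=7 S3=27 blocked=[1, 2, 3]
Op 6: conn=2 S1=-8 S2=7 S3=27 blocked=[1]
Op 7: conn=-14 S1=-8 S2=7 S3=11 blocked=[1, 2, 3]
Op 8: conn=-14 S1=7 S2=7 S3=11 blocked=[1, 2, 3]
Op 9: conn=-22 S1=7 S2=7 S3=3 blocked=[1, 2, 3]
Op 10: conn=-7 S1=7 S2=7 S3=3 blocked=[1, 2, 3]
Op 11: conn=-7 S1=7 S2=7 S3=27 blocked=[1, 2, 3]
Op 12: conn=-20 S1=7 S2=-6 S3=27 blocked=[1, 2, 3]
Op 13: conn=-20 S1=20 S2=-6 S3=27 blocked=[1, 2, 3]
Op 14: conn=10 S1=20 S2=-6 S3=27 blocked=[2]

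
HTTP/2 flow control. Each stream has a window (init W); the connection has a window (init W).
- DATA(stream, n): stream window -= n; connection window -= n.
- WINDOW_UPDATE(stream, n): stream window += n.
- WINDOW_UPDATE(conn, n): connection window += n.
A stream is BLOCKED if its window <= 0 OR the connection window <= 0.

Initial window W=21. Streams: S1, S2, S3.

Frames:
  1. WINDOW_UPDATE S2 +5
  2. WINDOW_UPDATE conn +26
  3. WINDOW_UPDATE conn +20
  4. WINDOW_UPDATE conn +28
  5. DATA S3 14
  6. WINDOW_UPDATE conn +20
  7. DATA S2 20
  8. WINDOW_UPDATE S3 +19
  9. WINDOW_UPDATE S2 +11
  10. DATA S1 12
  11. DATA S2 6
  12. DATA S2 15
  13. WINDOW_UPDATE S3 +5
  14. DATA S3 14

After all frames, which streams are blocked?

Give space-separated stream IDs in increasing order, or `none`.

Op 1: conn=21 S1=21 S2=26 S3=21 blocked=[]
Op 2: conn=47 S1=21 S2=26 S3=21 blocked=[]
Op 3: conn=67 S1=21 S2=26 S3=21 blocked=[]
Op 4: conn=95 S1=21 S2=26 S3=21 blocked=[]
Op 5: conn=81 S1=21 S2=26 S3=7 blocked=[]
Op 6: conn=101 S1=21 S2=26 S3=7 blocked=[]
Op 7: conn=81 S1=21 S2=6 S3=7 blocked=[]
Op 8: conn=81 S1=21 S2=6 S3=26 blocked=[]
Op 9: conn=81 S1=21 S2=17 S3=26 blocked=[]
Op 10: conn=69 S1=9 S2=17 S3=26 blocked=[]
Op 11: conn=63 S1=9 S2=11 S3=26 blocked=[]
Op 12: conn=48 S1=9 S2=-4 S3=26 blocked=[2]
Op 13: conn=48 S1=9 S2=-4 S3=31 blocked=[2]
Op 14: conn=34 S1=9 S2=-4 S3=17 blocked=[2]

Answer: S2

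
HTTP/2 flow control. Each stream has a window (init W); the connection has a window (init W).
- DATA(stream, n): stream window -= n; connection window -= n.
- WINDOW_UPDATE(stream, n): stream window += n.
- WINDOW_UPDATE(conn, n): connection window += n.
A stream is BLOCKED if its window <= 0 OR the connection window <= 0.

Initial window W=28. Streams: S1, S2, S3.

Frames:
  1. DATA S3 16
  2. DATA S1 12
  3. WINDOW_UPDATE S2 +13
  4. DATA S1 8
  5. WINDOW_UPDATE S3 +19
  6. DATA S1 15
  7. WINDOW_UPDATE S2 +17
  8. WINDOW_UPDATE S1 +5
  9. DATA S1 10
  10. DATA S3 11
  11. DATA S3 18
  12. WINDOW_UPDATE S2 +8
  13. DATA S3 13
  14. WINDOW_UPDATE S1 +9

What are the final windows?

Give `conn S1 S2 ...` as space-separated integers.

Op 1: conn=12 S1=28 S2=28 S3=12 blocked=[]
Op 2: conn=0 S1=16 S2=28 S3=12 blocked=[1, 2, 3]
Op 3: conn=0 S1=16 S2=41 S3=12 blocked=[1, 2, 3]
Op 4: conn=-8 S1=8 S2=41 S3=12 blocked=[1, 2, 3]
Op 5: conn=-8 S1=8 S2=41 S3=31 blocked=[1, 2, 3]
Op 6: conn=-23 S1=-7 S2=41 S3=31 blocked=[1, 2, 3]
Op 7: conn=-23 S1=-7 S2=58 S3=31 blocked=[1, 2, 3]
Op 8: conn=-23 S1=-2 S2=58 S3=31 blocked=[1, 2, 3]
Op 9: conn=-33 S1=-12 S2=58 S3=31 blocked=[1, 2, 3]
Op 10: conn=-44 S1=-12 S2=58 S3=20 blocked=[1, 2, 3]
Op 11: conn=-62 S1=-12 S2=58 S3=2 blocked=[1, 2, 3]
Op 12: conn=-62 S1=-12 S2=66 S3=2 blocked=[1, 2, 3]
Op 13: conn=-75 S1=-12 S2=66 S3=-11 blocked=[1, 2, 3]
Op 14: conn=-75 S1=-3 S2=66 S3=-11 blocked=[1, 2, 3]

Answer: -75 -3 66 -11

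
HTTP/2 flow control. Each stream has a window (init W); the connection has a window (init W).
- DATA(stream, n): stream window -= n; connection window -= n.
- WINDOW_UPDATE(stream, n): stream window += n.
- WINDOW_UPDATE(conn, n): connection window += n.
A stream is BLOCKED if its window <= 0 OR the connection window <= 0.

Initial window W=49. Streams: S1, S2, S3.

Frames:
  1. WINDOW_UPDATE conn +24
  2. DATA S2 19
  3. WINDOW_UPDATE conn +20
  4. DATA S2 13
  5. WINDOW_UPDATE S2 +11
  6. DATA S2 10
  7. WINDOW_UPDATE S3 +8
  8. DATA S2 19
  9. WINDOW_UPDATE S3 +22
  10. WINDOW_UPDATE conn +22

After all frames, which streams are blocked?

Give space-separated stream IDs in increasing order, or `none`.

Answer: S2

Derivation:
Op 1: conn=73 S1=49 S2=49 S3=49 blocked=[]
Op 2: conn=54 S1=49 S2=30 S3=49 blocked=[]
Op 3: conn=74 S1=49 S2=30 S3=49 blocked=[]
Op 4: conn=61 S1=49 S2=17 S3=49 blocked=[]
Op 5: conn=61 S1=49 S2=28 S3=49 blocked=[]
Op 6: conn=51 S1=49 S2=18 S3=49 blocked=[]
Op 7: conn=51 S1=49 S2=18 S3=57 blocked=[]
Op 8: conn=32 S1=49 S2=-1 S3=57 blocked=[2]
Op 9: conn=32 S1=49 S2=-1 S3=79 blocked=[2]
Op 10: conn=54 S1=49 S2=-1 S3=79 blocked=[2]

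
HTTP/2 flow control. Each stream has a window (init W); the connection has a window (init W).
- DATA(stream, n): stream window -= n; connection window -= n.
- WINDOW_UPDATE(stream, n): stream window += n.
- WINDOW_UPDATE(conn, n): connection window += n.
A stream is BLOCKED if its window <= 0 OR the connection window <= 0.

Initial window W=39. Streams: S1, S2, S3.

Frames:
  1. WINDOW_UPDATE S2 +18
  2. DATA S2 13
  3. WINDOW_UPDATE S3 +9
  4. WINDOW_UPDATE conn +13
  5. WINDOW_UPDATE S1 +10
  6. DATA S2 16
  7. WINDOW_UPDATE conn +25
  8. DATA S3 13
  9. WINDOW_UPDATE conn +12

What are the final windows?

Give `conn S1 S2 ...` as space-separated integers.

Answer: 47 49 28 35

Derivation:
Op 1: conn=39 S1=39 S2=57 S3=39 blocked=[]
Op 2: conn=26 S1=39 S2=44 S3=39 blocked=[]
Op 3: conn=26 S1=39 S2=44 S3=48 blocked=[]
Op 4: conn=39 S1=39 S2=44 S3=48 blocked=[]
Op 5: conn=39 S1=49 S2=44 S3=48 blocked=[]
Op 6: conn=23 S1=49 S2=28 S3=48 blocked=[]
Op 7: conn=48 S1=49 S2=28 S3=48 blocked=[]
Op 8: conn=35 S1=49 S2=28 S3=35 blocked=[]
Op 9: conn=47 S1=49 S2=28 S3=35 blocked=[]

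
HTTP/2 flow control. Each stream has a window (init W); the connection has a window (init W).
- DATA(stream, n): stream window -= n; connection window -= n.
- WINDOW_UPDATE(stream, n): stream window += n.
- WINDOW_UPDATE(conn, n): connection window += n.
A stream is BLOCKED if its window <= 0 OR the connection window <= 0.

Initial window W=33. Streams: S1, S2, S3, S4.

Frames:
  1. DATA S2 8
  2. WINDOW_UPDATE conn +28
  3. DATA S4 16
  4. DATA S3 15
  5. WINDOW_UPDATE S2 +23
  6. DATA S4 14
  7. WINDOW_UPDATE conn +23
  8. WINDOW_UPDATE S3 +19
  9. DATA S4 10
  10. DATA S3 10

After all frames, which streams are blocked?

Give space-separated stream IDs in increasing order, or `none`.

Op 1: conn=25 S1=33 S2=25 S3=33 S4=33 blocked=[]
Op 2: conn=53 S1=33 S2=25 S3=33 S4=33 blocked=[]
Op 3: conn=37 S1=33 S2=25 S3=33 S4=17 blocked=[]
Op 4: conn=22 S1=33 S2=25 S3=18 S4=17 blocked=[]
Op 5: conn=22 S1=33 S2=48 S3=18 S4=17 blocked=[]
Op 6: conn=8 S1=33 S2=48 S3=18 S4=3 blocked=[]
Op 7: conn=31 S1=33 S2=48 S3=18 S4=3 blocked=[]
Op 8: conn=31 S1=33 S2=48 S3=37 S4=3 blocked=[]
Op 9: conn=21 S1=33 S2=48 S3=37 S4=-7 blocked=[4]
Op 10: conn=11 S1=33 S2=48 S3=27 S4=-7 blocked=[4]

Answer: S4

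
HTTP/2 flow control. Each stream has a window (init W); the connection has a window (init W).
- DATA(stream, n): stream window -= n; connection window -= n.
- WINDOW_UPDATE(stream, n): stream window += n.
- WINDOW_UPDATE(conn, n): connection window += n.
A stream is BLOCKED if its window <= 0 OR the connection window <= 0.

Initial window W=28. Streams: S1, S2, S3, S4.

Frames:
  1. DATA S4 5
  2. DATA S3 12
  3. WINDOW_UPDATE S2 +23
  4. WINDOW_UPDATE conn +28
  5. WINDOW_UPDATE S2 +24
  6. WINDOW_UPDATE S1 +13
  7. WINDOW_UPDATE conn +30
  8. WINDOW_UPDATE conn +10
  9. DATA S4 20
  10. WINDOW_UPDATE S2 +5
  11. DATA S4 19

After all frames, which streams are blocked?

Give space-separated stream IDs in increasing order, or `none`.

Answer: S4

Derivation:
Op 1: conn=23 S1=28 S2=28 S3=28 S4=23 blocked=[]
Op 2: conn=11 S1=28 S2=28 S3=16 S4=23 blocked=[]
Op 3: conn=11 S1=28 S2=51 S3=16 S4=23 blocked=[]
Op 4: conn=39 S1=28 S2=51 S3=16 S4=23 blocked=[]
Op 5: conn=39 S1=28 S2=75 S3=16 S4=23 blocked=[]
Op 6: conn=39 S1=41 S2=75 S3=16 S4=23 blocked=[]
Op 7: conn=69 S1=41 S2=75 S3=16 S4=23 blocked=[]
Op 8: conn=79 S1=41 S2=75 S3=16 S4=23 blocked=[]
Op 9: conn=59 S1=41 S2=75 S3=16 S4=3 blocked=[]
Op 10: conn=59 S1=41 S2=80 S3=16 S4=3 blocked=[]
Op 11: conn=40 S1=41 S2=80 S3=16 S4=-16 blocked=[4]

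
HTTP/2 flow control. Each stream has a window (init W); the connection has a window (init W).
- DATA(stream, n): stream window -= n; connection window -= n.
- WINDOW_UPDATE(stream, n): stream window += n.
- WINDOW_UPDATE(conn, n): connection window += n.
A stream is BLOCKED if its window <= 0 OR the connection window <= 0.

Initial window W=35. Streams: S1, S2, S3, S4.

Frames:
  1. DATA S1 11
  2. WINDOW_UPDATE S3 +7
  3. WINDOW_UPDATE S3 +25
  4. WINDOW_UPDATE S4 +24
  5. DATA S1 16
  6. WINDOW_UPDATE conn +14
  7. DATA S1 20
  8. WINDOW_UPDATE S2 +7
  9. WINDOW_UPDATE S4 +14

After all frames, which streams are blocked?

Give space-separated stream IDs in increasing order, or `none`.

Answer: S1

Derivation:
Op 1: conn=24 S1=24 S2=35 S3=35 S4=35 blocked=[]
Op 2: conn=24 S1=24 S2=35 S3=42 S4=35 blocked=[]
Op 3: conn=24 S1=24 S2=35 S3=67 S4=35 blocked=[]
Op 4: conn=24 S1=24 S2=35 S3=67 S4=59 blocked=[]
Op 5: conn=8 S1=8 S2=35 S3=67 S4=59 blocked=[]
Op 6: conn=22 S1=8 S2=35 S3=67 S4=59 blocked=[]
Op 7: conn=2 S1=-12 S2=35 S3=67 S4=59 blocked=[1]
Op 8: conn=2 S1=-12 S2=42 S3=67 S4=59 blocked=[1]
Op 9: conn=2 S1=-12 S2=42 S3=67 S4=73 blocked=[1]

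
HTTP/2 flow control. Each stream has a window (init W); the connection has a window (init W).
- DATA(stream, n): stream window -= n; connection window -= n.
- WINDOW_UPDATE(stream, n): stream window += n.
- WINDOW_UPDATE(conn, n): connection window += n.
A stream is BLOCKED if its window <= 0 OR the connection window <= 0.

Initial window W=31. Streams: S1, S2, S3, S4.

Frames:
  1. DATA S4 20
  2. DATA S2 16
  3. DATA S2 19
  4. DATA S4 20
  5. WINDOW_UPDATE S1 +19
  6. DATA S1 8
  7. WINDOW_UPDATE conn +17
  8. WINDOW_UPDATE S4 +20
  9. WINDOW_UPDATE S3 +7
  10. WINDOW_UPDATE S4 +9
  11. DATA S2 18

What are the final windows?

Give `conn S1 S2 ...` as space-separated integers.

Op 1: conn=11 S1=31 S2=31 S3=31 S4=11 blocked=[]
Op 2: conn=-5 S1=31 S2=15 S3=31 S4=11 blocked=[1, 2, 3, 4]
Op 3: conn=-24 S1=31 S2=-4 S3=31 S4=11 blocked=[1, 2, 3, 4]
Op 4: conn=-44 S1=31 S2=-4 S3=31 S4=-9 blocked=[1, 2, 3, 4]
Op 5: conn=-44 S1=50 S2=-4 S3=31 S4=-9 blocked=[1, 2, 3, 4]
Op 6: conn=-52 S1=42 S2=-4 S3=31 S4=-9 blocked=[1, 2, 3, 4]
Op 7: conn=-35 S1=42 S2=-4 S3=31 S4=-9 blocked=[1, 2, 3, 4]
Op 8: conn=-35 S1=42 S2=-4 S3=31 S4=11 blocked=[1, 2, 3, 4]
Op 9: conn=-35 S1=42 S2=-4 S3=38 S4=11 blocked=[1, 2, 3, 4]
Op 10: conn=-35 S1=42 S2=-4 S3=38 S4=20 blocked=[1, 2, 3, 4]
Op 11: conn=-53 S1=42 S2=-22 S3=38 S4=20 blocked=[1, 2, 3, 4]

Answer: -53 42 -22 38 20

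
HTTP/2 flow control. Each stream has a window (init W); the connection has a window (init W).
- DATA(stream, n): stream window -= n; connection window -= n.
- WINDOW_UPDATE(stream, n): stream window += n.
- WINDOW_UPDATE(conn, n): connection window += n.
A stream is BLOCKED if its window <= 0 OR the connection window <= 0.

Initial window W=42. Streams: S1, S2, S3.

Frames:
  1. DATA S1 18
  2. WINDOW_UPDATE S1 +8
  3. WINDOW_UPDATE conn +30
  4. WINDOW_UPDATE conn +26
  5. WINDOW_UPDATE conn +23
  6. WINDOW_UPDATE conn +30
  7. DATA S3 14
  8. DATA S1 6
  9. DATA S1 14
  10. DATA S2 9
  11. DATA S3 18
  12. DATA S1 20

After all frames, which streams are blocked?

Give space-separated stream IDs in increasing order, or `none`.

Op 1: conn=24 S1=24 S2=42 S3=42 blocked=[]
Op 2: conn=24 S1=32 S2=42 S3=42 blocked=[]
Op 3: conn=54 S1=32 S2=42 S3=42 blocked=[]
Op 4: conn=80 S1=32 S2=42 S3=42 blocked=[]
Op 5: conn=103 S1=32 S2=42 S3=42 blocked=[]
Op 6: conn=133 S1=32 S2=42 S3=42 blocked=[]
Op 7: conn=119 S1=32 S2=42 S3=28 blocked=[]
Op 8: conn=113 S1=26 S2=42 S3=28 blocked=[]
Op 9: conn=99 S1=12 S2=42 S3=28 blocked=[]
Op 10: conn=90 S1=12 S2=33 S3=28 blocked=[]
Op 11: conn=72 S1=12 S2=33 S3=10 blocked=[]
Op 12: conn=52 S1=-8 S2=33 S3=10 blocked=[1]

Answer: S1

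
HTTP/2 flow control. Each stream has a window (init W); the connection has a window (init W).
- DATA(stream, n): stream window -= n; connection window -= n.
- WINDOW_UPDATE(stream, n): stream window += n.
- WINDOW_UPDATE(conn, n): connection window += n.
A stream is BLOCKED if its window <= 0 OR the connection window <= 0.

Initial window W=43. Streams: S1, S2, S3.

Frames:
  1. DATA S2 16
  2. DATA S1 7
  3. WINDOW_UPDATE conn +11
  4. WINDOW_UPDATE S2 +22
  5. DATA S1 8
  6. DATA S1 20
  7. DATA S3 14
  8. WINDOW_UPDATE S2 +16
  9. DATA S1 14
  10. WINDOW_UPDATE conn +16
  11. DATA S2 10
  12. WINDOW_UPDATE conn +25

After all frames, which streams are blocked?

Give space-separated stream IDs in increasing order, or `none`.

Op 1: conn=27 S1=43 S2=27 S3=43 blocked=[]
Op 2: conn=20 S1=36 S2=27 S3=43 blocked=[]
Op 3: conn=31 S1=36 S2=27 S3=43 blocked=[]
Op 4: conn=31 S1=36 S2=49 S3=43 blocked=[]
Op 5: conn=23 S1=28 S2=49 S3=43 blocked=[]
Op 6: conn=3 S1=8 S2=49 S3=43 blocked=[]
Op 7: conn=-11 S1=8 S2=49 S3=29 blocked=[1, 2, 3]
Op 8: conn=-11 S1=8 S2=65 S3=29 blocked=[1, 2, 3]
Op 9: conn=-25 S1=-6 S2=65 S3=29 blocked=[1, 2, 3]
Op 10: conn=-9 S1=-6 S2=65 S3=29 blocked=[1, 2, 3]
Op 11: conn=-19 S1=-6 S2=55 S3=29 blocked=[1, 2, 3]
Op 12: conn=6 S1=-6 S2=55 S3=29 blocked=[1]

Answer: S1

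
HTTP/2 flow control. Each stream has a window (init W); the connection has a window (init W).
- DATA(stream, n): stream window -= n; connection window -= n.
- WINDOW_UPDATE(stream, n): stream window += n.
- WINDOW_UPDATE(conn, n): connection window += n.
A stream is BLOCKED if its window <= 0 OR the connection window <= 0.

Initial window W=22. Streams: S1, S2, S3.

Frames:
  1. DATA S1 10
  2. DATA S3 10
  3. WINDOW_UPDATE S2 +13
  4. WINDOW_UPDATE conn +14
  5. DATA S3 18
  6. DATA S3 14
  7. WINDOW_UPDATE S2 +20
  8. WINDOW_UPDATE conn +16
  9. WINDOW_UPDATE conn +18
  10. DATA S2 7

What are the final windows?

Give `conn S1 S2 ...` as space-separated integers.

Answer: 11 12 48 -20

Derivation:
Op 1: conn=12 S1=12 S2=22 S3=22 blocked=[]
Op 2: conn=2 S1=12 S2=22 S3=12 blocked=[]
Op 3: conn=2 S1=12 S2=35 S3=12 blocked=[]
Op 4: conn=16 S1=12 S2=35 S3=12 blocked=[]
Op 5: conn=-2 S1=12 S2=35 S3=-6 blocked=[1, 2, 3]
Op 6: conn=-16 S1=12 S2=35 S3=-20 blocked=[1, 2, 3]
Op 7: conn=-16 S1=12 S2=55 S3=-20 blocked=[1, 2, 3]
Op 8: conn=0 S1=12 S2=55 S3=-20 blocked=[1, 2, 3]
Op 9: conn=18 S1=12 S2=55 S3=-20 blocked=[3]
Op 10: conn=11 S1=12 S2=48 S3=-20 blocked=[3]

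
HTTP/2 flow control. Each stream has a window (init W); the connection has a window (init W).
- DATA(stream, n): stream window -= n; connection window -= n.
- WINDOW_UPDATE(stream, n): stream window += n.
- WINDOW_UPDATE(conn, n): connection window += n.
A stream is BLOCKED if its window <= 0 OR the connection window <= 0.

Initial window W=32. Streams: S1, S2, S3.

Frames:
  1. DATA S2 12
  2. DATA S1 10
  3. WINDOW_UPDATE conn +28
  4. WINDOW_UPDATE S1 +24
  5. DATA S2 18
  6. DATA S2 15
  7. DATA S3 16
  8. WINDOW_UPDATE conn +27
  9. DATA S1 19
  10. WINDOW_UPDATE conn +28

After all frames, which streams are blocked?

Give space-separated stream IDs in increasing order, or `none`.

Answer: S2

Derivation:
Op 1: conn=20 S1=32 S2=20 S3=32 blocked=[]
Op 2: conn=10 S1=22 S2=20 S3=32 blocked=[]
Op 3: conn=38 S1=22 S2=20 S3=32 blocked=[]
Op 4: conn=38 S1=46 S2=20 S3=32 blocked=[]
Op 5: conn=20 S1=46 S2=2 S3=32 blocked=[]
Op 6: conn=5 S1=46 S2=-13 S3=32 blocked=[2]
Op 7: conn=-11 S1=46 S2=-13 S3=16 blocked=[1, 2, 3]
Op 8: conn=16 S1=46 S2=-13 S3=16 blocked=[2]
Op 9: conn=-3 S1=27 S2=-13 S3=16 blocked=[1, 2, 3]
Op 10: conn=25 S1=27 S2=-13 S3=16 blocked=[2]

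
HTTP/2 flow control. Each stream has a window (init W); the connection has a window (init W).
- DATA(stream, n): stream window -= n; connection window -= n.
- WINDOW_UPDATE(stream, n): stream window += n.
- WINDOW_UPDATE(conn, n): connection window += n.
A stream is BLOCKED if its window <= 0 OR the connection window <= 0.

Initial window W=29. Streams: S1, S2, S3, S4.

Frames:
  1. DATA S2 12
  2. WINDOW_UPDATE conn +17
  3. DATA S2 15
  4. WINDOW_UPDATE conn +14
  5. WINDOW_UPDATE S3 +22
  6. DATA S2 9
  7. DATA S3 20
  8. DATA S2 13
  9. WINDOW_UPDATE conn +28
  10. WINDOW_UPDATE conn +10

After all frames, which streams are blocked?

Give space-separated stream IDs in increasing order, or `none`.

Answer: S2

Derivation:
Op 1: conn=17 S1=29 S2=17 S3=29 S4=29 blocked=[]
Op 2: conn=34 S1=29 S2=17 S3=29 S4=29 blocked=[]
Op 3: conn=19 S1=29 S2=2 S3=29 S4=29 blocked=[]
Op 4: conn=33 S1=29 S2=2 S3=29 S4=29 blocked=[]
Op 5: conn=33 S1=29 S2=2 S3=51 S4=29 blocked=[]
Op 6: conn=24 S1=29 S2=-7 S3=51 S4=29 blocked=[2]
Op 7: conn=4 S1=29 S2=-7 S3=31 S4=29 blocked=[2]
Op 8: conn=-9 S1=29 S2=-20 S3=31 S4=29 blocked=[1, 2, 3, 4]
Op 9: conn=19 S1=29 S2=-20 S3=31 S4=29 blocked=[2]
Op 10: conn=29 S1=29 S2=-20 S3=31 S4=29 blocked=[2]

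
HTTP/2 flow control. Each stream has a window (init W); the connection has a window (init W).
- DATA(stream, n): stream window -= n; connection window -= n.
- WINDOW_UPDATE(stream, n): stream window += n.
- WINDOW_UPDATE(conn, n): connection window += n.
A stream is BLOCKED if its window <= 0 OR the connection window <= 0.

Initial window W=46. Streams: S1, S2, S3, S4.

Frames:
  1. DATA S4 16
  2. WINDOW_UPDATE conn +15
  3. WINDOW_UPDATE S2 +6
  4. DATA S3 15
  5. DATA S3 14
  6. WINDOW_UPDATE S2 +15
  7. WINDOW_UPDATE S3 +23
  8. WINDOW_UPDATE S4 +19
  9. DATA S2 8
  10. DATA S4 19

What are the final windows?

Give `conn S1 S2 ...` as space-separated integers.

Answer: -11 46 59 40 30

Derivation:
Op 1: conn=30 S1=46 S2=46 S3=46 S4=30 blocked=[]
Op 2: conn=45 S1=46 S2=46 S3=46 S4=30 blocked=[]
Op 3: conn=45 S1=46 S2=52 S3=46 S4=30 blocked=[]
Op 4: conn=30 S1=46 S2=52 S3=31 S4=30 blocked=[]
Op 5: conn=16 S1=46 S2=52 S3=17 S4=30 blocked=[]
Op 6: conn=16 S1=46 S2=67 S3=17 S4=30 blocked=[]
Op 7: conn=16 S1=46 S2=67 S3=40 S4=30 blocked=[]
Op 8: conn=16 S1=46 S2=67 S3=40 S4=49 blocked=[]
Op 9: conn=8 S1=46 S2=59 S3=40 S4=49 blocked=[]
Op 10: conn=-11 S1=46 S2=59 S3=40 S4=30 blocked=[1, 2, 3, 4]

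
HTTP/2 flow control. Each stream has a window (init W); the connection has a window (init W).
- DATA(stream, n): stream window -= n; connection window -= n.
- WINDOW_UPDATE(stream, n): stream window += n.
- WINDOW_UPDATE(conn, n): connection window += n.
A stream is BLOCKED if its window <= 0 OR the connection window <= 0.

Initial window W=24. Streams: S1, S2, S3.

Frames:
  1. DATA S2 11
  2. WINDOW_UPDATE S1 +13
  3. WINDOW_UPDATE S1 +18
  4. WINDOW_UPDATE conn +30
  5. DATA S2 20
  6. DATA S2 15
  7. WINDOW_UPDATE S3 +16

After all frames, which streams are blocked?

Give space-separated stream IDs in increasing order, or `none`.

Answer: S2

Derivation:
Op 1: conn=13 S1=24 S2=13 S3=24 blocked=[]
Op 2: conn=13 S1=37 S2=13 S3=24 blocked=[]
Op 3: conn=13 S1=55 S2=13 S3=24 blocked=[]
Op 4: conn=43 S1=55 S2=13 S3=24 blocked=[]
Op 5: conn=23 S1=55 S2=-7 S3=24 blocked=[2]
Op 6: conn=8 S1=55 S2=-22 S3=24 blocked=[2]
Op 7: conn=8 S1=55 S2=-22 S3=40 blocked=[2]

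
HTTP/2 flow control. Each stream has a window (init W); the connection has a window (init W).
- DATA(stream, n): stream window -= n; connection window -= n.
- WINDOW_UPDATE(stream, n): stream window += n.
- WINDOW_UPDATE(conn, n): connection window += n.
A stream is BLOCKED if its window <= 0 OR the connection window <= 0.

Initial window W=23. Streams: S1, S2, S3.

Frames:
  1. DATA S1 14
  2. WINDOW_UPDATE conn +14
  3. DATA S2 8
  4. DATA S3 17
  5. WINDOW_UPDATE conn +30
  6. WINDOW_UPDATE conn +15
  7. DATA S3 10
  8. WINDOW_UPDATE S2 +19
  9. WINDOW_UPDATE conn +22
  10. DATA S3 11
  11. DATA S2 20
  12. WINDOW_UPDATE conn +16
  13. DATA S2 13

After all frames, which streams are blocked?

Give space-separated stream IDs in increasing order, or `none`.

Op 1: conn=9 S1=9 S2=23 S3=23 blocked=[]
Op 2: conn=23 S1=9 S2=23 S3=23 blocked=[]
Op 3: conn=15 S1=9 S2=15 S3=23 blocked=[]
Op 4: conn=-2 S1=9 S2=15 S3=6 blocked=[1, 2, 3]
Op 5: conn=28 S1=9 S2=15 S3=6 blocked=[]
Op 6: conn=43 S1=9 S2=15 S3=6 blocked=[]
Op 7: conn=33 S1=9 S2=15 S3=-4 blocked=[3]
Op 8: conn=33 S1=9 S2=34 S3=-4 blocked=[3]
Op 9: conn=55 S1=9 S2=34 S3=-4 blocked=[3]
Op 10: conn=44 S1=9 S2=34 S3=-15 blocked=[3]
Op 11: conn=24 S1=9 S2=14 S3=-15 blocked=[3]
Op 12: conn=40 S1=9 S2=14 S3=-15 blocked=[3]
Op 13: conn=27 S1=9 S2=1 S3=-15 blocked=[3]

Answer: S3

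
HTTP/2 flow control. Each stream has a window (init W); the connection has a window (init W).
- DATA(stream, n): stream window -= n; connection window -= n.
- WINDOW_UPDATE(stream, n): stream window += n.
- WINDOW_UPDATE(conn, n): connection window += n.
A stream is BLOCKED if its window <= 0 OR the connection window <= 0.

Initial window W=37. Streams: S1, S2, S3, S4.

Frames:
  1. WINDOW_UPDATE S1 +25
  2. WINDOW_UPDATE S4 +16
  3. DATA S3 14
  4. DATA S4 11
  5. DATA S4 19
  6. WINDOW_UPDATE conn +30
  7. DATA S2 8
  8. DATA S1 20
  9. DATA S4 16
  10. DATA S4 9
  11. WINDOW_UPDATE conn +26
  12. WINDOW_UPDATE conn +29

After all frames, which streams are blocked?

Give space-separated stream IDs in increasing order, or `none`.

Answer: S4

Derivation:
Op 1: conn=37 S1=62 S2=37 S3=37 S4=37 blocked=[]
Op 2: conn=37 S1=62 S2=37 S3=37 S4=53 blocked=[]
Op 3: conn=23 S1=62 S2=37 S3=23 S4=53 blocked=[]
Op 4: conn=12 S1=62 S2=37 S3=23 S4=42 blocked=[]
Op 5: conn=-7 S1=62 S2=37 S3=23 S4=23 blocked=[1, 2, 3, 4]
Op 6: conn=23 S1=62 S2=37 S3=23 S4=23 blocked=[]
Op 7: conn=15 S1=62 S2=29 S3=23 S4=23 blocked=[]
Op 8: conn=-5 S1=42 S2=29 S3=23 S4=23 blocked=[1, 2, 3, 4]
Op 9: conn=-21 S1=42 S2=29 S3=23 S4=7 blocked=[1, 2, 3, 4]
Op 10: conn=-30 S1=42 S2=29 S3=23 S4=-2 blocked=[1, 2, 3, 4]
Op 11: conn=-4 S1=42 S2=29 S3=23 S4=-2 blocked=[1, 2, 3, 4]
Op 12: conn=25 S1=42 S2=29 S3=23 S4=-2 blocked=[4]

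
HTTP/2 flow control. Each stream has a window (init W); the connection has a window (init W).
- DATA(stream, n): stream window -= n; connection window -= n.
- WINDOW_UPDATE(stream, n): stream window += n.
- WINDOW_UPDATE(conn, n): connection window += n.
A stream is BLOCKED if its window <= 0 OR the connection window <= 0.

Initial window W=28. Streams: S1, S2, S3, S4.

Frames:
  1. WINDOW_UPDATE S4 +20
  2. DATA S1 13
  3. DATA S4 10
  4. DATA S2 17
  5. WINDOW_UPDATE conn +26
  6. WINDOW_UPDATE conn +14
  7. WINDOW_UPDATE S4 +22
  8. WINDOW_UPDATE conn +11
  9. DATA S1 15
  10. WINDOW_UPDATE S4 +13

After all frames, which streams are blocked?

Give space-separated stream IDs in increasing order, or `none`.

Op 1: conn=28 S1=28 S2=28 S3=28 S4=48 blocked=[]
Op 2: conn=15 S1=15 S2=28 S3=28 S4=48 blocked=[]
Op 3: conn=5 S1=15 S2=28 S3=28 S4=38 blocked=[]
Op 4: conn=-12 S1=15 S2=11 S3=28 S4=38 blocked=[1, 2, 3, 4]
Op 5: conn=14 S1=15 S2=11 S3=28 S4=38 blocked=[]
Op 6: conn=28 S1=15 S2=11 S3=28 S4=38 blocked=[]
Op 7: conn=28 S1=15 S2=11 S3=28 S4=60 blocked=[]
Op 8: conn=39 S1=15 S2=11 S3=28 S4=60 blocked=[]
Op 9: conn=24 S1=0 S2=11 S3=28 S4=60 blocked=[1]
Op 10: conn=24 S1=0 S2=11 S3=28 S4=73 blocked=[1]

Answer: S1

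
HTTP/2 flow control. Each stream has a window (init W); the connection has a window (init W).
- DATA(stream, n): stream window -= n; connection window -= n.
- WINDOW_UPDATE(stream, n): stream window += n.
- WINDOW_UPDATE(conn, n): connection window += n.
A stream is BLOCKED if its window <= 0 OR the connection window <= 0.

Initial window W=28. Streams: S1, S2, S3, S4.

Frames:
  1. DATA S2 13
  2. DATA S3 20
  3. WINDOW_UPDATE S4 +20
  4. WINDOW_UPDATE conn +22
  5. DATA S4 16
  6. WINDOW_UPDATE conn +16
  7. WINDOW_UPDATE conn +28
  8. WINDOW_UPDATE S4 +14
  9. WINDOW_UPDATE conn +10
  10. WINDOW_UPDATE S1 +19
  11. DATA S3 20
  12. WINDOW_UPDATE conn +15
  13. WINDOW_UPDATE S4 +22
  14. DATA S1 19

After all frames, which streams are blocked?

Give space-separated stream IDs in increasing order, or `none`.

Answer: S3

Derivation:
Op 1: conn=15 S1=28 S2=15 S3=28 S4=28 blocked=[]
Op 2: conn=-5 S1=28 S2=15 S3=8 S4=28 blocked=[1, 2, 3, 4]
Op 3: conn=-5 S1=28 S2=15 S3=8 S4=48 blocked=[1, 2, 3, 4]
Op 4: conn=17 S1=28 S2=15 S3=8 S4=48 blocked=[]
Op 5: conn=1 S1=28 S2=15 S3=8 S4=32 blocked=[]
Op 6: conn=17 S1=28 S2=15 S3=8 S4=32 blocked=[]
Op 7: conn=45 S1=28 S2=15 S3=8 S4=32 blocked=[]
Op 8: conn=45 S1=28 S2=15 S3=8 S4=46 blocked=[]
Op 9: conn=55 S1=28 S2=15 S3=8 S4=46 blocked=[]
Op 10: conn=55 S1=47 S2=15 S3=8 S4=46 blocked=[]
Op 11: conn=35 S1=47 S2=15 S3=-12 S4=46 blocked=[3]
Op 12: conn=50 S1=47 S2=15 S3=-12 S4=46 blocked=[3]
Op 13: conn=50 S1=47 S2=15 S3=-12 S4=68 blocked=[3]
Op 14: conn=31 S1=28 S2=15 S3=-12 S4=68 blocked=[3]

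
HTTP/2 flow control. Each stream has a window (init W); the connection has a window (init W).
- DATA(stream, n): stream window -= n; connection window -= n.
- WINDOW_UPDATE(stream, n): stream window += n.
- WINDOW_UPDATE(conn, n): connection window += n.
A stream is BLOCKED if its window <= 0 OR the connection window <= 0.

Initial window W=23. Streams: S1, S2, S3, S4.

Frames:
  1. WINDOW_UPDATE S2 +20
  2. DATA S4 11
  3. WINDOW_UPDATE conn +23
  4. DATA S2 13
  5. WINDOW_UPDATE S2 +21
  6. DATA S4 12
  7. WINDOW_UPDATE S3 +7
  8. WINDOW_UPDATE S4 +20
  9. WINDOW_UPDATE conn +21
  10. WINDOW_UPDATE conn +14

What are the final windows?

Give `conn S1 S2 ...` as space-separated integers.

Op 1: conn=23 S1=23 S2=43 S3=23 S4=23 blocked=[]
Op 2: conn=12 S1=23 S2=43 S3=23 S4=12 blocked=[]
Op 3: conn=35 S1=23 S2=43 S3=23 S4=12 blocked=[]
Op 4: conn=22 S1=23 S2=30 S3=23 S4=12 blocked=[]
Op 5: conn=22 S1=23 S2=51 S3=23 S4=12 blocked=[]
Op 6: conn=10 S1=23 S2=51 S3=23 S4=0 blocked=[4]
Op 7: conn=10 S1=23 S2=51 S3=30 S4=0 blocked=[4]
Op 8: conn=10 S1=23 S2=51 S3=30 S4=20 blocked=[]
Op 9: conn=31 S1=23 S2=51 S3=30 S4=20 blocked=[]
Op 10: conn=45 S1=23 S2=51 S3=30 S4=20 blocked=[]

Answer: 45 23 51 30 20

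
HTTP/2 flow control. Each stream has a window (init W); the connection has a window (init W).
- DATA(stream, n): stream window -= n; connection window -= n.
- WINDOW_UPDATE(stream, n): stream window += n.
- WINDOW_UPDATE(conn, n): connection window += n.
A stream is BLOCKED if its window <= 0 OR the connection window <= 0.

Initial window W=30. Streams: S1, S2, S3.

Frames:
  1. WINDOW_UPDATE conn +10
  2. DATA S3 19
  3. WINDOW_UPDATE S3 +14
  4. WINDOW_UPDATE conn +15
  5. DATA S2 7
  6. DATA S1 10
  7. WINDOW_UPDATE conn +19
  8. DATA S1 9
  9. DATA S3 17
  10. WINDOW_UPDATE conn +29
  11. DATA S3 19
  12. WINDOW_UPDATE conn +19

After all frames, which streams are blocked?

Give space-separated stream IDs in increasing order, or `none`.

Op 1: conn=40 S1=30 S2=30 S3=30 blocked=[]
Op 2: conn=21 S1=30 S2=30 S3=11 blocked=[]
Op 3: conn=21 S1=30 S2=30 S3=25 blocked=[]
Op 4: conn=36 S1=30 S2=30 S3=25 blocked=[]
Op 5: conn=29 S1=30 S2=23 S3=25 blocked=[]
Op 6: conn=19 S1=20 S2=23 S3=25 blocked=[]
Op 7: conn=38 S1=20 S2=23 S3=25 blocked=[]
Op 8: conn=29 S1=11 S2=23 S3=25 blocked=[]
Op 9: conn=12 S1=11 S2=23 S3=8 blocked=[]
Op 10: conn=41 S1=11 S2=23 S3=8 blocked=[]
Op 11: conn=22 S1=11 S2=23 S3=-11 blocked=[3]
Op 12: conn=41 S1=11 S2=23 S3=-11 blocked=[3]

Answer: S3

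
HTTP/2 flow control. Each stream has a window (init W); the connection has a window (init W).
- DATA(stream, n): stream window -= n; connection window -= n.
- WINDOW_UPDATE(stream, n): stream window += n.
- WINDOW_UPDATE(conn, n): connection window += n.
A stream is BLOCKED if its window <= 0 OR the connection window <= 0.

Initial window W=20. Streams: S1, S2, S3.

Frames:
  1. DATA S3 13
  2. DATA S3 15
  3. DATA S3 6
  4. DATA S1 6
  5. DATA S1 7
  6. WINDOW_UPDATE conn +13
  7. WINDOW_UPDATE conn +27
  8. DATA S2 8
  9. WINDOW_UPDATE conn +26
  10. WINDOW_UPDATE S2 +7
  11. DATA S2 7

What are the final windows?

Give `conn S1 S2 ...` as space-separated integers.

Answer: 24 7 12 -14

Derivation:
Op 1: conn=7 S1=20 S2=20 S3=7 blocked=[]
Op 2: conn=-8 S1=20 S2=20 S3=-8 blocked=[1, 2, 3]
Op 3: conn=-14 S1=20 S2=20 S3=-14 blocked=[1, 2, 3]
Op 4: conn=-20 S1=14 S2=20 S3=-14 blocked=[1, 2, 3]
Op 5: conn=-27 S1=7 S2=20 S3=-14 blocked=[1, 2, 3]
Op 6: conn=-14 S1=7 S2=20 S3=-14 blocked=[1, 2, 3]
Op 7: conn=13 S1=7 S2=20 S3=-14 blocked=[3]
Op 8: conn=5 S1=7 S2=12 S3=-14 blocked=[3]
Op 9: conn=31 S1=7 S2=12 S3=-14 blocked=[3]
Op 10: conn=31 S1=7 S2=19 S3=-14 blocked=[3]
Op 11: conn=24 S1=7 S2=12 S3=-14 blocked=[3]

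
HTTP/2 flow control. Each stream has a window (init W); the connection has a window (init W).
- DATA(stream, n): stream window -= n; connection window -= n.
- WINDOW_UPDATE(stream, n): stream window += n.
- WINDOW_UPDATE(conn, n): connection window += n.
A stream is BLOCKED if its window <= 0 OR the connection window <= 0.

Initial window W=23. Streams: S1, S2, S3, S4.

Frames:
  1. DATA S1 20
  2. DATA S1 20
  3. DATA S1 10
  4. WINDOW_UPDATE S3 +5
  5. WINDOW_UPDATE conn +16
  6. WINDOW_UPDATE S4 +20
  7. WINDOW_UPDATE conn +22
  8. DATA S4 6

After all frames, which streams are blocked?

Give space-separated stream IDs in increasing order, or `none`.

Op 1: conn=3 S1=3 S2=23 S3=23 S4=23 blocked=[]
Op 2: conn=-17 S1=-17 S2=23 S3=23 S4=23 blocked=[1, 2, 3, 4]
Op 3: conn=-27 S1=-27 S2=23 S3=23 S4=23 blocked=[1, 2, 3, 4]
Op 4: conn=-27 S1=-27 S2=23 S3=28 S4=23 blocked=[1, 2, 3, 4]
Op 5: conn=-11 S1=-27 S2=23 S3=28 S4=23 blocked=[1, 2, 3, 4]
Op 6: conn=-11 S1=-27 S2=23 S3=28 S4=43 blocked=[1, 2, 3, 4]
Op 7: conn=11 S1=-27 S2=23 S3=28 S4=43 blocked=[1]
Op 8: conn=5 S1=-27 S2=23 S3=28 S4=37 blocked=[1]

Answer: S1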